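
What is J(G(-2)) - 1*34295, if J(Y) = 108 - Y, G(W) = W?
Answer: -34185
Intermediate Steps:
J(G(-2)) - 1*34295 = (108 - 1*(-2)) - 1*34295 = (108 + 2) - 34295 = 110 - 34295 = -34185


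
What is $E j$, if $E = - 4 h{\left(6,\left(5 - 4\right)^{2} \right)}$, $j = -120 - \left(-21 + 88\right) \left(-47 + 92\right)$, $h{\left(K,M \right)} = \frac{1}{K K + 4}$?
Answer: $\frac{627}{2} \approx 313.5$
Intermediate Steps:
$h{\left(K,M \right)} = \frac{1}{4 + K^{2}}$ ($h{\left(K,M \right)} = \frac{1}{K^{2} + 4} = \frac{1}{4 + K^{2}}$)
$j = -3135$ ($j = -120 - 67 \cdot 45 = -120 - 3015 = -3135$)
$E = - \frac{1}{10}$ ($E = - \frac{4}{4 + 6^{2}} = - \frac{4}{4 + 36} = - \frac{4}{40} = \left(-4\right) \frac{1}{40} = - \frac{1}{10} \approx -0.1$)
$E j = \left(- \frac{1}{10}\right) \left(-3135\right) = \frac{627}{2}$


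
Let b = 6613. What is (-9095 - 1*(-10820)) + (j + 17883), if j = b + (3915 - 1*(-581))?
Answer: 30717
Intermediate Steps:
j = 11109 (j = 6613 + (3915 - 1*(-581)) = 6613 + (3915 + 581) = 6613 + 4496 = 11109)
(-9095 - 1*(-10820)) + (j + 17883) = (-9095 - 1*(-10820)) + (11109 + 17883) = (-9095 + 10820) + 28992 = 1725 + 28992 = 30717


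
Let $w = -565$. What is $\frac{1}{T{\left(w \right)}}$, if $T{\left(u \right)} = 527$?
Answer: $\frac{1}{527} \approx 0.0018975$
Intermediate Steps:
$\frac{1}{T{\left(w \right)}} = \frac{1}{527}$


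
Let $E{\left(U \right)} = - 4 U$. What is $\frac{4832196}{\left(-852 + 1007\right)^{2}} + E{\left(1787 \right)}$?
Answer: $- \frac{166898504}{24025} \approx -6946.9$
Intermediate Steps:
$\frac{4832196}{\left(-852 + 1007\right)^{2}} + E{\left(1787 \right)} = \frac{4832196}{\left(-852 + 1007\right)^{2}} - 7148 = \frac{4832196}{155^{2}} - 7148 = \frac{4832196}{24025} - 7148 = - \frac{166898504}{24025}$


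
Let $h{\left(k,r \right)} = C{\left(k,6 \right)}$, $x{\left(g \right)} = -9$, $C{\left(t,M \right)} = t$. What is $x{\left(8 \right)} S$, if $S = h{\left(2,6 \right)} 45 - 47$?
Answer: $-387$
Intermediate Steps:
$h{\left(k,r \right)} = k$
$S = 43$ ($S = 2 \cdot 45 - 47 = 90 - 47 = 43$)
$x{\left(8 \right)} S = \left(-9\right) 43 = -387$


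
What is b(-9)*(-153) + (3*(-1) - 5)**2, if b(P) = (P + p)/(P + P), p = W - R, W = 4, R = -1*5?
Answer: 64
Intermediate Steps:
R = -5
p = 9 (p = 4 - 1*(-5) = 4 + 5 = 9)
b(P) = (9 + P)/(2*P) (b(P) = (P + 9)/(P + P) = (9 + P)/((2*P)) = (9 + P)*(1/(2*P)) = (9 + P)/(2*P))
b(-9)*(-153) + (3*(-1) - 5)**2 = ((1/2)*(9 - 9)/(-9))*(-153) + (3*(-1) - 5)**2 = ((1/2)*(-1/9)*0)*(-153) + (-3 - 5)**2 = 0*(-153) + (-8)**2 = 0 + 64 = 64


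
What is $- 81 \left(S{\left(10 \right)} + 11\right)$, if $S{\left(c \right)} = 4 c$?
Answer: $-4131$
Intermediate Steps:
$- 81 \left(S{\left(10 \right)} + 11\right) = - 81 \left(4 \cdot 10 + 11\right) = - 81 \left(40 + 11\right) = \left(-81\right) 51 = -4131$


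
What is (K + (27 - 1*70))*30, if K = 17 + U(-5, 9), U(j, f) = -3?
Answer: -870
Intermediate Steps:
K = 14 (K = 17 - 3 = 14)
(K + (27 - 1*70))*30 = (14 + (27 - 1*70))*30 = (14 + (27 - 70))*30 = (14 - 43)*30 = -29*30 = -870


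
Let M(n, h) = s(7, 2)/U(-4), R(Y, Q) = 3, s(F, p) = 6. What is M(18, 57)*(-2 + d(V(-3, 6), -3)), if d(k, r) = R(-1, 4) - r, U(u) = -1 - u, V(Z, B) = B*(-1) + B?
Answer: 8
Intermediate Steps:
V(Z, B) = 0 (V(Z, B) = -B + B = 0)
M(n, h) = 2 (M(n, h) = 6/(-1 - 1*(-4)) = 6/(-1 + 4) = 6/3 = 6*(⅓) = 2)
d(k, r) = 3 - r
M(18, 57)*(-2 + d(V(-3, 6), -3)) = 2*(-2 + (3 - 1*(-3))) = 2*(-2 + (3 + 3)) = 2*(-2 + 6) = 2*4 = 8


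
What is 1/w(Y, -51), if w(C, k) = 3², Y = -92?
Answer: ⅑ ≈ 0.11111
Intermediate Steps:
w(C, k) = 9
1/w(Y, -51) = 1/9 = ⅑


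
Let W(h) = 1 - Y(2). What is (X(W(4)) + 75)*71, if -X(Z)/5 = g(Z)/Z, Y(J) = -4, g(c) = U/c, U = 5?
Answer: 5254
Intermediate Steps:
g(c) = 5/c
W(h) = 5 (W(h) = 1 - 1*(-4) = 1 + 4 = 5)
X(Z) = -25/Z**2 (X(Z) = -5*5/Z/Z = -25/Z**2)
(X(W(4)) + 75)*71 = (-25/5**2 + 75)*71 = (-25*1/25 + 75)*71 = (-1 + 75)*71 = 74*71 = 5254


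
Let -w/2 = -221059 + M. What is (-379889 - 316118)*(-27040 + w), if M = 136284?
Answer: -99187957570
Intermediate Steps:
w = 169550 (w = -2*(-221059 + 136284) = -2*(-84775) = 169550)
(-379889 - 316118)*(-27040 + w) = (-379889 - 316118)*(-27040 + 169550) = -696007*142510 = -99187957570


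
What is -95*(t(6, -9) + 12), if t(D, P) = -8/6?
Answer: -3040/3 ≈ -1013.3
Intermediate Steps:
t(D, P) = -4/3 (t(D, P) = -8*⅙ = -4/3)
-95*(t(6, -9) + 12) = -95*(-4/3 + 12) = -95*32/3 = -3040/3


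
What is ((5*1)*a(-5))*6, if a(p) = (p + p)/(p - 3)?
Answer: 75/2 ≈ 37.500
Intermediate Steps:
a(p) = 2*p/(-3 + p) (a(p) = (2*p)/(-3 + p) = 2*p/(-3 + p))
((5*1)*a(-5))*6 = ((5*1)*(2*(-5)/(-3 - 5)))*6 = (5*(2*(-5)/(-8)))*6 = (5*(2*(-5)*(-⅛)))*6 = (5*(5/4))*6 = (25/4)*6 = 75/2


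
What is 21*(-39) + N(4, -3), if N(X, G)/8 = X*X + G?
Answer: -715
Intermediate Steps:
N(X, G) = 8*G + 8*X² (N(X, G) = 8*(X*X + G) = 8*(X² + G) = 8*(G + X²) = 8*G + 8*X²)
21*(-39) + N(4, -3) = 21*(-39) + (8*(-3) + 8*4²) = -819 + (-24 + 8*16) = -819 + (-24 + 128) = -819 + 104 = -715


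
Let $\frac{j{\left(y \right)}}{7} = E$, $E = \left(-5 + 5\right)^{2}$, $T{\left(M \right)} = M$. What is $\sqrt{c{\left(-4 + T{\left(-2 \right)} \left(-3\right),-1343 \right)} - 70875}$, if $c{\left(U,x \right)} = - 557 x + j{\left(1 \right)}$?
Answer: $2 \sqrt{169294} \approx 822.91$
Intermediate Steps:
$E = 0$ ($E = 0^{2} = 0$)
$j{\left(y \right)} = 0$ ($j{\left(y \right)} = 7 \cdot 0 = 0$)
$c{\left(U,x \right)} = - 557 x$ ($c{\left(U,x \right)} = - 557 x + 0 = - 557 x$)
$\sqrt{c{\left(-4 + T{\left(-2 \right)} \left(-3\right),-1343 \right)} - 70875} = \sqrt{\left(-557\right) \left(-1343\right) - 70875} = \sqrt{748051 - 70875} = \sqrt{677176} = 2 \sqrt{169294}$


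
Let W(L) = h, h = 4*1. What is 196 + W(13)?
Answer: 200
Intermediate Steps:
h = 4
W(L) = 4
196 + W(13) = 196 + 4 = 200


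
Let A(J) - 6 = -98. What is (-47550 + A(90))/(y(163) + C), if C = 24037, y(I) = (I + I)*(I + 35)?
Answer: -6806/12655 ≈ -0.53781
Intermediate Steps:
A(J) = -92 (A(J) = 6 - 98 = -92)
y(I) = 2*I*(35 + I) (y(I) = (2*I)*(35 + I) = 2*I*(35 + I))
(-47550 + A(90))/(y(163) + C) = (-47550 - 92)/(2*163*(35 + 163) + 24037) = -47642/(2*163*198 + 24037) = -47642/(64548 + 24037) = -47642/88585 = -47642*1/88585 = -6806/12655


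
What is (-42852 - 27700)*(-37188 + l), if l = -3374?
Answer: 2861730224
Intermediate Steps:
(-42852 - 27700)*(-37188 + l) = (-42852 - 27700)*(-37188 - 3374) = -70552*(-40562) = 2861730224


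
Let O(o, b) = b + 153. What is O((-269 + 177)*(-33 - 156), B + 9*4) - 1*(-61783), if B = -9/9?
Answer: 61971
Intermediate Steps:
B = -1 (B = -9*1/9 = -1)
O(o, b) = 153 + b
O((-269 + 177)*(-33 - 156), B + 9*4) - 1*(-61783) = (153 + (-1 + 9*4)) - 1*(-61783) = (153 + (-1 + 36)) + 61783 = (153 + 35) + 61783 = 188 + 61783 = 61971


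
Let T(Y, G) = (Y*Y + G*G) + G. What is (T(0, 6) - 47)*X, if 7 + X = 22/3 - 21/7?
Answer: 40/3 ≈ 13.333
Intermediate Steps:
X = -8/3 (X = -7 + (22/3 - 21/7) = -7 + (22*(1/3) - 21*1/7) = -7 + (22/3 - 3) = -7 + 13/3 = -8/3 ≈ -2.6667)
T(Y, G) = G + G**2 + Y**2 (T(Y, G) = (Y**2 + G**2) + G = (G**2 + Y**2) + G = G + G**2 + Y**2)
(T(0, 6) - 47)*X = ((6 + 6**2 + 0**2) - 47)*(-8/3) = ((6 + 36 + 0) - 47)*(-8/3) = (42 - 47)*(-8/3) = -5*(-8/3) = 40/3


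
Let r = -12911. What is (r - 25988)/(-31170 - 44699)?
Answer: 38899/75869 ≈ 0.51271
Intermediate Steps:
(r - 25988)/(-31170 - 44699) = (-12911 - 25988)/(-31170 - 44699) = -38899/(-75869) = -38899*(-1/75869) = 38899/75869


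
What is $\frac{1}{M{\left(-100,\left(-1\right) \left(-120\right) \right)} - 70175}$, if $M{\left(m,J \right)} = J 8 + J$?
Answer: $- \frac{1}{69095} \approx -1.4473 \cdot 10^{-5}$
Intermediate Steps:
$M{\left(m,J \right)} = 9 J$ ($M{\left(m,J \right)} = 8 J + J = 9 J$)
$\frac{1}{M{\left(-100,\left(-1\right) \left(-120\right) \right)} - 70175} = \frac{1}{9 \left(\left(-1\right) \left(-120\right)\right) - 70175} = \frac{1}{9 \cdot 120 - 70175} = \frac{1}{1080 - 70175} = \frac{1}{-69095} = - \frac{1}{69095}$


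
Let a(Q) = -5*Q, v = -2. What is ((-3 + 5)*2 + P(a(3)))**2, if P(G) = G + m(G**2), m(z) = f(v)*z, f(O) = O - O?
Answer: 121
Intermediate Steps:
f(O) = 0
m(z) = 0 (m(z) = 0*z = 0)
P(G) = G (P(G) = G + 0 = G)
((-3 + 5)*2 + P(a(3)))**2 = ((-3 + 5)*2 - 5*3)**2 = (2*2 - 15)**2 = (4 - 15)**2 = (-11)**2 = 121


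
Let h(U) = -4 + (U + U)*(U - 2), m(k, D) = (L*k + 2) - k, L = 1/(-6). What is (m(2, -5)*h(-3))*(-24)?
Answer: 208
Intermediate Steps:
L = -⅙ ≈ -0.16667
m(k, D) = 2 - 7*k/6 (m(k, D) = (-k/6 + 2) - k = (2 - k/6) - k = 2 - 7*k/6)
h(U) = -4 + 2*U*(-2 + U) (h(U) = -4 + (2*U)*(-2 + U) = -4 + 2*U*(-2 + U))
(m(2, -5)*h(-3))*(-24) = ((2 - 7/6*2)*(-4 - 4*(-3) + 2*(-3)²))*(-24) = ((2 - 7/3)*(-4 + 12 + 2*9))*(-24) = -(-4 + 12 + 18)/3*(-24) = -⅓*26*(-24) = -26/3*(-24) = 208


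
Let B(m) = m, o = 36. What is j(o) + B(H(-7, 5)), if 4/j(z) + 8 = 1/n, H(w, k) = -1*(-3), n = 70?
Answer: 1397/559 ≈ 2.4991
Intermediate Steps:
H(w, k) = 3
j(z) = -280/559 (j(z) = 4/(-8 + 1/70) = 4/(-559/70) = 4*(-70/559) = -280/559)
j(o) + B(H(-7, 5)) = -280/559 + 3 = 1397/559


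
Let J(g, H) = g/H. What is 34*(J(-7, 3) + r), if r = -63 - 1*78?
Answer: -14620/3 ≈ -4873.3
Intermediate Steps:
r = -141 (r = -63 - 78 = -141)
34*(J(-7, 3) + r) = 34*(-7/3 - 141) = 34*(-430/3) = -14620/3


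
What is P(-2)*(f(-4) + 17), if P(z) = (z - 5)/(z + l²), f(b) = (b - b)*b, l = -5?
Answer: -119/23 ≈ -5.1739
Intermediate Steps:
f(b) = 0 (f(b) = 0*b = 0)
P(z) = (-5 + z)/(25 + z) (P(z) = (z - 5)/(z + (-5)²) = (-5 + z)/(z + 25) = (-5 + z)/(25 + z))
P(-2)*(f(-4) + 17) = ((-5 - 2)/(25 - 2))*(0 + 17) = (-7/23)*17 = ((1/23)*(-7))*17 = -7/23*17 = -119/23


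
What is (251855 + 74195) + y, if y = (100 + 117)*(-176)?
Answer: 287858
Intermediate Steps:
y = -38192 (y = 217*(-176) = -38192)
(251855 + 74195) + y = (251855 + 74195) - 38192 = 326050 - 38192 = 287858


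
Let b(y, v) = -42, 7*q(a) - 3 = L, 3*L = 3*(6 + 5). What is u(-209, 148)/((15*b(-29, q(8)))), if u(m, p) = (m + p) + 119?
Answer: -29/315 ≈ -0.092063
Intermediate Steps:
L = 11 (L = (3*(6 + 5))/3 = (3*11)/3 = (⅓)*33 = 11)
q(a) = 2 (q(a) = 3/7 + (⅐)*11 = 3/7 + 11/7 = 2)
u(m, p) = 119 + m + p
u(-209, 148)/((15*b(-29, q(8)))) = (119 - 209 + 148)/((15*(-42))) = 58/(-630) = 58*(-1/630) = -29/315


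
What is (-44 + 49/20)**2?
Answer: 690561/400 ≈ 1726.4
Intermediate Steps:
(-44 + 49/20)**2 = (-831/20)**2 = 690561/400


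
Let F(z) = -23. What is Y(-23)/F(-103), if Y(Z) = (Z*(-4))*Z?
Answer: 92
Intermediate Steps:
Y(Z) = -4*Z**2 (Y(Z) = (-4*Z)*Z = -4*Z**2)
Y(-23)/F(-103) = (-4*(-23)**2)/(-23) = -(-4)*529/23 = -1/23*(-2116) = 92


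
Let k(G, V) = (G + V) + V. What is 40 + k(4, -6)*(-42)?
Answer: 376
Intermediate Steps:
k(G, V) = G + 2*V
40 + k(4, -6)*(-42) = 40 + (4 + 2*(-6))*(-42) = 40 + (4 - 12)*(-42) = 40 - 8*(-42) = 40 + 336 = 376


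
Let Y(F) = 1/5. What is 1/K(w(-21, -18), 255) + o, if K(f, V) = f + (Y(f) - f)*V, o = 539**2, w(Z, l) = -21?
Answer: 1564455586/5385 ≈ 2.9052e+5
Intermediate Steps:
Y(F) = 1/5
o = 290521
K(f, V) = f + V*(1/5 - f) (K(f, V) = f + (1/5 - f)*V = f + V*(1/5 - f))
1/K(w(-21, -18), 255) + o = 1/(-21 + (1/5)*255 - 1*255*(-21)) + 290521 = 1/(-21 + 51 + 5355) + 290521 = 1/5385 + 290521 = 1564455586/5385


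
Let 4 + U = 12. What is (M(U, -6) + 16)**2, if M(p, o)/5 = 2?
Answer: 676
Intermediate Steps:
U = 8 (U = -4 + 12 = 8)
M(p, o) = 10 (M(p, o) = 5*2 = 10)
(M(U, -6) + 16)**2 = (10 + 16)**2 = 26**2 = 676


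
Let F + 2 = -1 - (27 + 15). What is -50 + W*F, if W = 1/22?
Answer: -1145/22 ≈ -52.045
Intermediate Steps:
F = -45 (F = -2 + (-1 - (27 + 15)) = -2 + (-1 - 1*42) = -2 + (-1 - 42) = -2 - 43 = -45)
W = 1/22 ≈ 0.045455
-50 + W*F = -50 + (1/22)*(-45) = -50 - 45/22 = -1145/22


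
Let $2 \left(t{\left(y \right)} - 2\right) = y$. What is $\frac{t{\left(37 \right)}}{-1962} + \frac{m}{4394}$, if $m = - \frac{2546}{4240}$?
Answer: $- \frac{96730433}{9138289680} \approx -0.010585$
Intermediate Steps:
$m = - \frac{1273}{2120}$ ($m = \left(-2546\right) \frac{1}{4240} = - \frac{1273}{2120} \approx -0.60047$)
$t{\left(y \right)} = 2 + \frac{y}{2}$
$\frac{t{\left(37 \right)}}{-1962} + \frac{m}{4394} = \frac{2 + \frac{1}{2} \cdot 37}{-1962} - \frac{1273}{2120 \cdot 4394} = \left(2 + \frac{37}{2}\right) \left(- \frac{1}{1962}\right) - \frac{1273}{9315280} = \frac{41}{2} \left(- \frac{1}{1962}\right) - \frac{1273}{9315280} = - \frac{41}{3924} - \frac{1273}{9315280} = - \frac{96730433}{9138289680}$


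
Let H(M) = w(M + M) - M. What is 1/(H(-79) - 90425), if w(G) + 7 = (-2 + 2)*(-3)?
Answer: -1/90353 ≈ -1.1068e-5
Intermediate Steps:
w(G) = -7 (w(G) = -7 + (-2 + 2)*(-3) = -7 + 0*(-3) = -7 + 0 = -7)
H(M) = -7 - M
1/(H(-79) - 90425) = 1/((-7 - 1*(-79)) - 90425) = 1/((-7 + 79) - 90425) = 1/(72 - 90425) = 1/(-90353) = -1/90353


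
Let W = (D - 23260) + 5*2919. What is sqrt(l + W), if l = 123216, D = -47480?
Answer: sqrt(67071) ≈ 258.98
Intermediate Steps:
W = -56145 (W = (-47480 - 23260) + 5*2919 = -70740 + 14595 = -56145)
sqrt(l + W) = sqrt(123216 - 56145) = sqrt(67071)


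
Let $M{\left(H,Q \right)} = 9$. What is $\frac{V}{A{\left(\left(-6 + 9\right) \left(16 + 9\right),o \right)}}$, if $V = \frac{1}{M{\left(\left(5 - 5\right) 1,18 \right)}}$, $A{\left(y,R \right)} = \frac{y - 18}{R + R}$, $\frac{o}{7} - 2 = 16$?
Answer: $\frac{28}{57} \approx 0.49123$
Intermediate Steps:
$o = 126$ ($o = 14 + 7 \cdot 16 = 14 + 112 = 126$)
$A{\left(y,R \right)} = \frac{-18 + y}{2 R}$
$V = \frac{1}{9} \approx 0.11111$
$\frac{V}{A{\left(\left(-6 + 9\right) \left(16 + 9\right),o \right)}} = \frac{1}{9 \frac{-18 + \left(-6 + 9\right) \left(16 + 9\right)}{2 \cdot 126}} = \frac{1}{9 \cdot \frac{1}{2} \cdot \frac{1}{126} \left(-18 + 3 \cdot 25\right)} = \frac{1}{9 \cdot \frac{1}{2} \cdot \frac{1}{126} \left(-18 + 75\right)} = \frac{1}{9 \cdot \frac{1}{2} \cdot \frac{1}{126} \cdot 57} = \frac{1}{9 \cdot \frac{19}{84}} = \frac{1}{9} \cdot \frac{84}{19} = \frac{28}{57}$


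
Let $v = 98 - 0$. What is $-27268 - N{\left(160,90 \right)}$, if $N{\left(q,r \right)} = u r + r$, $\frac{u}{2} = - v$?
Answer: $-9718$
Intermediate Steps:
$v = 98$ ($v = 98 + 0 = 98$)
$u = -196$ ($u = 2 \left(\left(-1\right) 98\right) = 2 \left(-98\right) = -196$)
$N{\left(q,r \right)} = - 195 r$ ($N{\left(q,r \right)} = - 196 r + r = - 195 r$)
$-27268 - N{\left(160,90 \right)} = -27268 - \left(-195\right) 90 = -27268 - -17550 = -27268 + 17550 = -9718$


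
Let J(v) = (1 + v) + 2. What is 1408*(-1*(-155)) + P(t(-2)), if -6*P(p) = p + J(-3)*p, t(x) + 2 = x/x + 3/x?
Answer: 2618885/12 ≈ 2.1824e+5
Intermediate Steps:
J(v) = 3 + v
t(x) = -1 + 3/x (t(x) = -2 + (x/x + 3/x) = -2 + (1 + 3/x) = -1 + 3/x)
P(p) = -p/6 (P(p) = -(p + (3 - 3)*p)/6 = -(p + 0*p)/6 = -(p + 0)/6 = -p/6)
1408*(-1*(-155)) + P(t(-2)) = 1408*(-1*(-155)) - (3 - 1*(-2))/(6*(-2)) = 1408*155 - (-1)*(3 + 2)/12 = 218240 - (-1)*5/12 = 218240 - ⅙*(-5/2) = 218240 + 5/12 = 2618885/12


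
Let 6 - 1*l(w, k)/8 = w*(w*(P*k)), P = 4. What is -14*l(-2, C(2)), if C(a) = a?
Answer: 2912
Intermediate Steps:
l(w, k) = 48 - 32*k*w**2 (l(w, k) = 48 - 8*w*w*(4*k) = 48 - 8*w*4*k*w = 48 - 32*k*w**2)
-14*l(-2, C(2)) = -14*(48 - 32*2*(-2)**2) = -14*(48 - 32*2*4) = -14*(48 - 256) = -14*(-208) = 2912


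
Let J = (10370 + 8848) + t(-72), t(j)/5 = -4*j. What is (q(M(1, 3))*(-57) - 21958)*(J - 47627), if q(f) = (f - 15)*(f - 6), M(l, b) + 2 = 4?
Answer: 672121418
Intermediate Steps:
t(j) = -20*j (t(j) = 5*(-4*j) = -20*j)
M(l, b) = 2 (M(l, b) = -2 + 4 = 2)
q(f) = (-15 + f)*(-6 + f)
J = 20658 (J = (10370 + 8848) - 20*(-72) = 19218 + 1440 = 20658)
(q(M(1, 3))*(-57) - 21958)*(J - 47627) = ((90 + 2**2 - 21*2)*(-57) - 21958)*(20658 - 47627) = ((90 + 4 - 42)*(-57) - 21958)*(-26969) = (52*(-57) - 21958)*(-26969) = (-2964 - 21958)*(-26969) = -24922*(-26969) = 672121418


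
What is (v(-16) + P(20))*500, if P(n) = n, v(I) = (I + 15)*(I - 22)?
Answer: 29000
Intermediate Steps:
v(I) = (-22 + I)*(15 + I) (v(I) = (15 + I)*(-22 + I) = (-22 + I)*(15 + I))
(v(-16) + P(20))*500 = ((-330 + (-16)² - 7*(-16)) + 20)*500 = ((-330 + 256 + 112) + 20)*500 = (38 + 20)*500 = 58*500 = 29000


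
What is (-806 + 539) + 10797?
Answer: 10530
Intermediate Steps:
(-806 + 539) + 10797 = -267 + 10797 = 10530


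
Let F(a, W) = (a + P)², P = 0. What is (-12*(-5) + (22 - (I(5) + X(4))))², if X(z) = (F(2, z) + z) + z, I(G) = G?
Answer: 4225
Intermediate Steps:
F(a, W) = a² (F(a, W) = (a + 0)² = a²)
X(z) = 4 + 2*z (X(z) = (2² + z) + z = (4 + z) + z = 4 + 2*z)
(-12*(-5) + (22 - (I(5) + X(4))))² = (-12*(-5) + (22 - (5 + (4 + 2*4))))² = (60 + (22 - (5 + (4 + 8))))² = (60 + (22 - (5 + 12)))² = (60 + (22 - 1*17))² = (60 + (22 - 17))² = (60 + 5)² = 65² = 4225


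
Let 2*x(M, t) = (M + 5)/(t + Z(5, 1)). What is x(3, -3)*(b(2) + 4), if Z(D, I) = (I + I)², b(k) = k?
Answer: 24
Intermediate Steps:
Z(D, I) = 4*I² (Z(D, I) = (2*I)² = 4*I²)
x(M, t) = (5 + M)/(2*(4 + t)) (x(M, t) = ((M + 5)/(t + 4*1²))/2 = ((5 + M)/(t + 4*1))/2 = ((5 + M)/(t + 4))/2 = ((5 + M)/(4 + t))/2 = (5 + M)/(2*(4 + t)))
x(3, -3)*(b(2) + 4) = ((5 + 3)/(2*(4 - 3)))*(2 + 4) = ((½)*8/1)*6 = ((½)*1*8)*6 = 4*6 = 24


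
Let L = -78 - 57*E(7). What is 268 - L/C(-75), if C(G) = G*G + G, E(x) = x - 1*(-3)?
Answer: 248008/925 ≈ 268.12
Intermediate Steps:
E(x) = 3 + x (E(x) = x + 3 = 3 + x)
L = -648 (L = -78 - 57*(3 + 7) = -78 - 57*10 = -78 - 570 = -648)
C(G) = G + G**2 (C(G) = G**2 + G = G + G**2)
268 - L/C(-75) = 268 - (-648)/((-75*(1 - 75))) = 268 - (-648)/((-75*(-74))) = 268 - (-648)/5550 = 268 - 1*(-108/925) = 268 + 108/925 = 248008/925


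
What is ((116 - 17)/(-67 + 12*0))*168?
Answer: -16632/67 ≈ -248.24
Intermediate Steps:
((116 - 17)/(-67 + 12*0))*168 = (99/(-67 + 0))*168 = (99/(-67))*168 = (99*(-1/67))*168 = -99/67*168 = -16632/67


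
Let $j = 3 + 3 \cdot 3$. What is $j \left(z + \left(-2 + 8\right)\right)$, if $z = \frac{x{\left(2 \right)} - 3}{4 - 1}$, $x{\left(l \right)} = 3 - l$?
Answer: $64$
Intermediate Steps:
$z = - \frac{2}{3}$ ($z = \frac{\left(3 - 2\right) - 3}{4 - 1} = \frac{\left(3 - 2\right) - 3}{3} = \left(1 - 3\right) \frac{1}{3} = \left(-2\right) \frac{1}{3} = - \frac{2}{3} \approx -0.66667$)
$j = 12$ ($j = 3 + 9 = 12$)
$j \left(z + \left(-2 + 8\right)\right) = 12 \left(- \frac{2}{3} + \left(-2 + 8\right)\right) = 12 \left(- \frac{2}{3} + 6\right) = 12 \cdot \frac{16}{3} = 64$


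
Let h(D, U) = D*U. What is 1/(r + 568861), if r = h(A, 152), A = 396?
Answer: 1/629053 ≈ 1.5897e-6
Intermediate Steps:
r = 60192 (r = 396*152 = 60192)
1/(r + 568861) = 1/(60192 + 568861) = 1/629053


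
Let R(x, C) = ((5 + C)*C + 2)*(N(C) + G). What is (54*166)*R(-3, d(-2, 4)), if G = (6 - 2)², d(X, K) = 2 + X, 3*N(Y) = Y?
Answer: 286848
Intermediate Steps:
N(Y) = Y/3
G = 16 (G = 4² = 16)
R(x, C) = (2 + C*(5 + C))*(16 + C/3) (R(x, C) = ((5 + C)*C + 2)*(C/3 + 16) = (C*(5 + C) + 2)*(16 + C/3) = (2 + C*(5 + C))*(16 + C/3))
(54*166)*R(-3, d(-2, 4)) = (54*166)*(32 + (2 - 2)³/3 + 53*(2 - 2)²/3 + 242*(2 - 2)/3) = 8964*(32 + (⅓)*0³ + (53/3)*0² + (242/3)*0) = 8964*(32 + (⅓)*0 + (53/3)*0 + 0) = 8964*(32 + 0 + 0 + 0) = 8964*32 = 286848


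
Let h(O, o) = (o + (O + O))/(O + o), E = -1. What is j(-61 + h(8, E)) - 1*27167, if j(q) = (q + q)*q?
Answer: -991695/49 ≈ -20239.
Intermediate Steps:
h(O, o) = (o + 2*O)/(O + o)
j(q) = 2*q² (j(q) = (2*q)*q = 2*q²)
j(-61 + h(8, E)) - 1*27167 = 2*(-61 + (-1 + 2*8)/(8 - 1))² - 1*27167 = 2*(-61 + (-1 + 16)/7)² - 27167 = 2*(-61 + (⅐)*15)² - 27167 = 2*(-61 + 15/7)² - 27167 = 2*(-412/7)² - 27167 = 2*(169744/49) - 27167 = 339488/49 - 27167 = -991695/49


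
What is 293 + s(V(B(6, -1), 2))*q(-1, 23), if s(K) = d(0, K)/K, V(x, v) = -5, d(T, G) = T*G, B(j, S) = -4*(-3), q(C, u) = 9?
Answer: 293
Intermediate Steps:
B(j, S) = 12
d(T, G) = G*T
s(K) = 0 (s(K) = (K*0)/K = 0/K = 0)
293 + s(V(B(6, -1), 2))*q(-1, 23) = 293 + 0*9 = 293 + 0 = 293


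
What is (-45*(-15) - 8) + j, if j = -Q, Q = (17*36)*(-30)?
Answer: 19027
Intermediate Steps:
Q = -18360 (Q = 612*(-30) = -18360)
j = 18360 (j = -1*(-18360) = 18360)
(-45*(-15) - 8) + j = (-45*(-15) - 8) + 18360 = (675 - 8) + 18360 = 667 + 18360 = 19027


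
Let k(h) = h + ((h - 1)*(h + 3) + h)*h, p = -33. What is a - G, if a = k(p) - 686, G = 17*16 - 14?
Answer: -33548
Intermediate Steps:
G = 258 (G = 272 - 14 = 258)
k(h) = h + h*(h + (-1 + h)*(3 + h)) (k(h) = h + ((-1 + h)*(3 + h) + h)*h = h + (h + (-1 + h)*(3 + h))*h = h + h*(h + (-1 + h)*(3 + h)))
a = -33290 (a = -33*(-2 + (-33)² + 3*(-33)) - 686 = -33*(-2 + 1089 - 99) - 686 = -33*988 - 686 = -32604 - 686 = -33290)
a - G = -33290 - 1*258 = -33290 - 258 = -33548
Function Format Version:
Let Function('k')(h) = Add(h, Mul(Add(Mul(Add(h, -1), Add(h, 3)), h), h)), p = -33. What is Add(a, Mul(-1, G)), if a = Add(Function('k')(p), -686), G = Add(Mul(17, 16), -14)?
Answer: -33548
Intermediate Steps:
G = 258 (G = Add(272, -14) = 258)
Function('k')(h) = Add(h, Mul(h, Add(h, Mul(Add(-1, h), Add(3, h))))) (Function('k')(h) = Add(h, Mul(Add(Mul(Add(-1, h), Add(3, h)), h), h)) = Add(h, Mul(Add(h, Mul(Add(-1, h), Add(3, h))), h)) = Add(h, Mul(h, Add(h, Mul(Add(-1, h), Add(3, h))))))
a = -33290 (a = Add(Mul(-33, Add(-2, Pow(-33, 2), Mul(3, -33))), -686) = Add(Mul(-33, Add(-2, 1089, -99)), -686) = Add(Mul(-33, 988), -686) = Add(-32604, -686) = -33290)
Add(a, Mul(-1, G)) = Add(-33290, Mul(-1, 258)) = Add(-33290, -258) = -33548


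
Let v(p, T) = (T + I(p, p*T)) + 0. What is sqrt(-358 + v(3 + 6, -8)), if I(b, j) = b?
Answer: I*sqrt(357) ≈ 18.894*I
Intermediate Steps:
v(p, T) = T + p (v(p, T) = (T + p) + 0 = T + p)
sqrt(-358 + v(3 + 6, -8)) = sqrt(-358 + (-8 + (3 + 6))) = sqrt(-358 + (-8 + 9)) = sqrt(-358 + 1) = sqrt(-357) = I*sqrt(357)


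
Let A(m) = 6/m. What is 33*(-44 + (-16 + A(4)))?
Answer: -3861/2 ≈ -1930.5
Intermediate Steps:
33*(-44 + (-16 + A(4))) = 33*(-44 + (-16 + 6/4)) = 33*(-44 + (-16 + 6*(¼))) = 33*(-44 + (-16 + 3/2)) = 33*(-44 - 29/2) = 33*(-117/2) = -3861/2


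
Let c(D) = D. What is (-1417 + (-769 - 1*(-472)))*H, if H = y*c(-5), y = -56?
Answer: -479920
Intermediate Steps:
H = 280 (H = -56*(-5) = 280)
(-1417 + (-769 - 1*(-472)))*H = (-1417 + (-769 - 1*(-472)))*280 = (-1417 + (-769 + 472))*280 = (-1417 - 297)*280 = -1714*280 = -479920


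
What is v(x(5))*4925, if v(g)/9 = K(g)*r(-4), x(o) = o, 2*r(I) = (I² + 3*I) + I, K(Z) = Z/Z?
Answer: 0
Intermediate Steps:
K(Z) = 1
r(I) = I²/2 + 2*I (r(I) = ((I² + 3*I) + I)/2 = (I² + 4*I)/2 = I²/2 + 2*I)
v(g) = 0 (v(g) = 9*(1*((½)*(-4)*(4 - 4))) = 9*(1*((½)*(-4)*0)) = 9*(1*0) = 9*0 = 0)
v(x(5))*4925 = 0*4925 = 0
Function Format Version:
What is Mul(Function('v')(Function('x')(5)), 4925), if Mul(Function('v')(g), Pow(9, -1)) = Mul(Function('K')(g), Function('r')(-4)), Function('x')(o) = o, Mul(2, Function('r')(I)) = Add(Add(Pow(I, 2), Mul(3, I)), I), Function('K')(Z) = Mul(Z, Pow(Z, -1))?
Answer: 0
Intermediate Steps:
Function('K')(Z) = 1
Function('r')(I) = Add(Mul(Rational(1, 2), Pow(I, 2)), Mul(2, I)) (Function('r')(I) = Mul(Rational(1, 2), Add(Add(Pow(I, 2), Mul(3, I)), I)) = Mul(Rational(1, 2), Add(Pow(I, 2), Mul(4, I))) = Add(Mul(Rational(1, 2), Pow(I, 2)), Mul(2, I)))
Function('v')(g) = 0 (Function('v')(g) = Mul(9, Mul(1, Mul(Rational(1, 2), -4, Add(4, -4)))) = Mul(9, Mul(1, Mul(Rational(1, 2), -4, 0))) = Mul(9, Mul(1, 0)) = Mul(9, 0) = 0)
Mul(Function('v')(Function('x')(5)), 4925) = Mul(0, 4925) = 0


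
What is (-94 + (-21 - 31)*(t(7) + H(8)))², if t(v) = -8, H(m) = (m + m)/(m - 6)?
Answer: 8836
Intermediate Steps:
H(m) = 2*m/(-6 + m) (H(m) = (2*m)/(-6 + m) = 2*m/(-6 + m))
(-94 + (-21 - 31)*(t(7) + H(8)))² = (-94 + (-21 - 31)*(-8 + 2*8/(-6 + 8)))² = (-94 - 52*(-8 + 2*8/2))² = (-94 - 52*(-8 + 2*8*(½)))² = (-94 - 52*(-8 + 8))² = (-94 - 52*0)² = (-94 + 0)² = (-94)² = 8836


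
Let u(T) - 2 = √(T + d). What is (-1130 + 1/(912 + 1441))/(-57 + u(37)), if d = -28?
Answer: 2658889/122356 ≈ 21.731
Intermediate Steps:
u(T) = 2 + √(-28 + T) (u(T) = 2 + √(T - 28) = 2 + √(-28 + T))
(-1130 + 1/(912 + 1441))/(-57 + u(37)) = (-1130 + 1/(912 + 1441))/(-57 + (2 + √(-28 + 37))) = (-1130 + 1/2353)/(-57 + (2 + √9)) = (-1130 + 1/2353)/(-57 + (2 + 3)) = -2658889/2353/(-57 + 5) = -2658889/2353/(-52) = -1/52*(-2658889/2353) = 2658889/122356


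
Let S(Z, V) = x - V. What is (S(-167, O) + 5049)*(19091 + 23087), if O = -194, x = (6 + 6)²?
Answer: 227212886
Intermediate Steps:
x = 144 (x = 12² = 144)
S(Z, V) = 144 - V
(S(-167, O) + 5049)*(19091 + 23087) = ((144 - 1*(-194)) + 5049)*(19091 + 23087) = ((144 + 194) + 5049)*42178 = (338 + 5049)*42178 = 5387*42178 = 227212886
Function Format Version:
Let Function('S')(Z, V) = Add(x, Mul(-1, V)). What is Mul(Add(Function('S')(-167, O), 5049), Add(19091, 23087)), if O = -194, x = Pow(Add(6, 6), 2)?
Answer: 227212886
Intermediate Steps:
x = 144 (x = Pow(12, 2) = 144)
Function('S')(Z, V) = Add(144, Mul(-1, V))
Mul(Add(Function('S')(-167, O), 5049), Add(19091, 23087)) = Mul(Add(Add(144, Mul(-1, -194)), 5049), Add(19091, 23087)) = Mul(Add(Add(144, 194), 5049), 42178) = Mul(Add(338, 5049), 42178) = Mul(5387, 42178) = 227212886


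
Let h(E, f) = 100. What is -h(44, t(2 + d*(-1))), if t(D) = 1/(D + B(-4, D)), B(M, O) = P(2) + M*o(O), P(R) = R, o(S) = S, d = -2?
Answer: -100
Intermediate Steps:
B(M, O) = 2 + M*O
t(D) = 1/(2 - 3*D) (t(D) = 1/(D + (2 - 4*D)) = 1/(2 - 3*D))
-h(44, t(2 + d*(-1))) = -1*100 = -100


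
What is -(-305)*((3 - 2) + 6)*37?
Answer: 78995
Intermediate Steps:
-(-305)*((3 - 2) + 6)*37 = -(-305)*(1 + 6)*37 = -(-305)*7*37 = -61*(-35)*37 = 2135*37 = 78995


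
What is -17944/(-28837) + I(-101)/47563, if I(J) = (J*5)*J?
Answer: 2324301657/1371574231 ≈ 1.6946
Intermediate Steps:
I(J) = 5*J² (I(J) = (5*J)*J = 5*J²)
-17944/(-28837) + I(-101)/47563 = -17944/(-28837) + (5*(-101)²)/47563 = -17944*(-1/28837) + (5*10201)*(1/47563) = 17944/28837 + 51005*(1/47563) = 17944/28837 + 51005/47563 = 2324301657/1371574231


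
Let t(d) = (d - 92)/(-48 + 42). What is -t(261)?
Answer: 169/6 ≈ 28.167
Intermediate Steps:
t(d) = 46/3 - d/6 (t(d) = (-92 + d)/(-6) = (-92 + d)*(-1/6) = 46/3 - d/6)
-t(261) = -(46/3 - 1/6*261) = -(46/3 - 87/2) = -1*(-169/6) = 169/6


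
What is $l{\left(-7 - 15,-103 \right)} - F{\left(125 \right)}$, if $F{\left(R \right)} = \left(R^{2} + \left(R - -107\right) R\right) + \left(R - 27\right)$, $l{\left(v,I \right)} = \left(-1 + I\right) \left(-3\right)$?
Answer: $-44411$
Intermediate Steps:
$l{\left(v,I \right)} = 3 - 3 I$
$F{\left(R \right)} = -27 + R + R^{2} + R \left(107 + R\right)$ ($F{\left(R \right)} = \left(R^{2} + \left(R + 107\right) R\right) + \left(-27 + R\right) = \left(R^{2} + \left(107 + R\right) R\right) + \left(-27 + R\right) = \left(R^{2} + R \left(107 + R\right)\right) + \left(-27 + R\right) = -27 + R + R^{2} + R \left(107 + R\right)$)
$l{\left(-7 - 15,-103 \right)} - F{\left(125 \right)} = \left(3 - -309\right) - \left(-27 + 2 \cdot 125^{2} + 108 \cdot 125\right) = \left(3 + 309\right) - \left(-27 + 2 \cdot 15625 + 13500\right) = 312 - \left(-27 + 31250 + 13500\right) = 312 - 44723 = -44411$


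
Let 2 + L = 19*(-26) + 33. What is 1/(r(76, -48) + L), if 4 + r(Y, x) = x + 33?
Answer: -1/482 ≈ -0.0020747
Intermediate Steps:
L = -463 (L = -2 + (19*(-26) + 33) = -2 + (-494 + 33) = -2 - 461 = -463)
r(Y, x) = 29 + x (r(Y, x) = -4 + (x + 33) = -4 + (33 + x) = 29 + x)
1/(r(76, -48) + L) = 1/((29 - 48) - 463) = 1/(-19 - 463) = 1/(-482) = -1/482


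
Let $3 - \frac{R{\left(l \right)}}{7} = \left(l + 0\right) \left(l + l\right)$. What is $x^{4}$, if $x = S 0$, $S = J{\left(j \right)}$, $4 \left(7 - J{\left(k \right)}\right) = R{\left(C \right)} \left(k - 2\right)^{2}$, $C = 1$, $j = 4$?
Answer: $0$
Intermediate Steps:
$R{\left(l \right)} = 21 - 14 l^{2}$ ($R{\left(l \right)} = 21 - 7 \left(l + 0\right) \left(l + l\right) = 21 - 7 l 2 l = 21 - 7 \cdot 2 l^{2} = 21 - 14 l^{2}$)
$J{\left(k \right)} = 7 - \frac{7 \left(-2 + k\right)^{2}}{4}$ ($J{\left(k \right)} = 7 - \frac{\left(21 - 14 \cdot 1^{2}\right) \left(k - 2\right)^{2}}{4} = 7 - \frac{\left(21 - 14\right) \left(-2 + k\right)^{2}}{4} = 7 - \frac{7 \left(-2 + k\right)^{2}}{4}$)
$S = 0$ ($S = \frac{7}{4} \cdot 4 \left(4 - 4\right) = \frac{7}{4} \cdot 4 \cdot 0 = 0$)
$x = 0$ ($x = 0 \cdot 0 = 0$)
$x^{4} = 0^{4} = 0$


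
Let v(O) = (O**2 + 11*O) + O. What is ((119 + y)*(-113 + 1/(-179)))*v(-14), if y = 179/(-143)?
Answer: -733597984/1969 ≈ -3.7257e+5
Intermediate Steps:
v(O) = O**2 + 12*O
y = -179/143 (y = 179*(-1/143) = -179/143 ≈ -1.2517)
((119 + y)*(-113 + 1/(-179)))*v(-14) = ((119 - 179/143)*(-113 + 1/(-179)))*(-14*(12 - 14)) = (16838*(-113 - 1/179)/143)*(-14*(-2)) = ((16838/143)*(-20228/179))*28 = -26199928/1969*28 = -733597984/1969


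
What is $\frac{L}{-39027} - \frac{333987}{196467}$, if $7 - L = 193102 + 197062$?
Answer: $\frac{21206154890}{2555839203} \approx 8.2971$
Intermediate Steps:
$L = -390157$ ($L = 7 - \left(193102 + 197062\right) = 7 - 390164 = -390157$)
$\frac{L}{-39027} - \frac{333987}{196467} = - \frac{390157}{-39027} - \frac{333987}{196467} = \left(-390157\right) \left(- \frac{1}{39027}\right) - \frac{111329}{65489} = \frac{390157}{39027} - \frac{111329}{65489} = \frac{21206154890}{2555839203}$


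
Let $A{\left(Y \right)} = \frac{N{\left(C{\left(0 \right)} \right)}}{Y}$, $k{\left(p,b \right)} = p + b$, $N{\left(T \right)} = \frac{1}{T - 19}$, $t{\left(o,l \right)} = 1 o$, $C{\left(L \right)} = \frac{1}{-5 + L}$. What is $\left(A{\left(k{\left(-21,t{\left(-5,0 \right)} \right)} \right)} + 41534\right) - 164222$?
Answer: $- \frac{306229243}{2496} \approx -1.2269 \cdot 10^{5}$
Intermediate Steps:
$t{\left(o,l \right)} = o$
$N{\left(T \right)} = \frac{1}{-19 + T}$
$k{\left(p,b \right)} = b + p$
$A{\left(Y \right)} = - \frac{5}{96 Y}$ ($A{\left(Y \right)} = \frac{1}{\left(-19 + \frac{1}{-5 + 0}\right) Y} = \frac{1}{\left(-19 + \frac{1}{-5}\right) Y} = \frac{1}{\left(-19 - \frac{1}{5}\right) Y} = \frac{1}{\left(- \frac{96}{5}\right) Y} = - \frac{5}{96 Y}$)
$\left(A{\left(k{\left(-21,t{\left(-5,0 \right)} \right)} \right)} + 41534\right) - 164222 = \left(- \frac{5}{96 \left(-5 - 21\right)} + 41534\right) - 164222 = \left(- \frac{5}{96 \left(-26\right)} + 41534\right) - 164222 = \left(\left(- \frac{5}{96}\right) \left(- \frac{1}{26}\right) + 41534\right) - 164222 = \left(\frac{5}{2496} + 41534\right) - 164222 = \frac{103668869}{2496} - 164222 = - \frac{306229243}{2496}$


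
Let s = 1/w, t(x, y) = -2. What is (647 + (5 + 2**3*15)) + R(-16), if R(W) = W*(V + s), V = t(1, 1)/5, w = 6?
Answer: 11636/15 ≈ 775.73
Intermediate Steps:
V = -2/5 ≈ -0.40000
s = 1/6 ≈ 0.16667
R(W) = -7*W/30 (R(W) = W*(-2/5 + 1/6) = W*(-7/30) = -7*W/30)
(647 + (5 + 2**3*15)) + R(-16) = (647 + (5 + 2**3*15)) - 7/30*(-16) = (647 + (5 + 8*15)) + 56/15 = (647 + (5 + 120)) + 56/15 = (647 + 125) + 56/15 = 772 + 56/15 = 11636/15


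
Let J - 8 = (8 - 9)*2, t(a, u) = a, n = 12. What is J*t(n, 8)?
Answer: 72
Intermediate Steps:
J = 6 (J = 8 + (8 - 9)*2 = 8 - 1*2 = 8 - 2 = 6)
J*t(n, 8) = 6*12 = 72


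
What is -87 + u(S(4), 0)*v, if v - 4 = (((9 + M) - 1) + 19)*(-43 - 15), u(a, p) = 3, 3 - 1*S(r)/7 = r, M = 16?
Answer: -7557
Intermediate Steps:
S(r) = 21 - 7*r
v = -2490 (v = 4 + (((9 + 16) - 1) + 19)*(-43 - 15) = 4 + ((25 - 1) + 19)*(-58) = 4 + (24 + 19)*(-58) = 4 + 43*(-58) = 4 - 2494 = -2490)
-87 + u(S(4), 0)*v = -87 + 3*(-2490) = -87 - 7470 = -7557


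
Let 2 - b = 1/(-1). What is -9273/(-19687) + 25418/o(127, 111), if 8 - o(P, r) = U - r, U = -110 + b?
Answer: 251249932/2224631 ≈ 112.94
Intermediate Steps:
b = 3 (b = 2 - 1/(-1) = 2 - (-1) = 2 - 1*(-1) = 2 + 1 = 3)
U = -107 (U = -110 + 3 = -107)
o(P, r) = 115 + r (o(P, r) = 8 - (-107 - r) = 8 + (107 + r) = 115 + r)
-9273/(-19687) + 25418/o(127, 111) = -9273/(-19687) + 25418/(115 + 111) = -9273*(-1/19687) + 25418/226 = 9273/19687 + 25418*(1/226) = 9273/19687 + 12709/113 = 251249932/2224631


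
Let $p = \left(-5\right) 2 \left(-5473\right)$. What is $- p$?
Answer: $-54730$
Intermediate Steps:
$p = 54730$ ($p = \left(-10\right) \left(-5473\right) = 54730$)
$- p = \left(-1\right) 54730 = -54730$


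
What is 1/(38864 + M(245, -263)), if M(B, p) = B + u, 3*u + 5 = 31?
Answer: 3/117353 ≈ 2.5564e-5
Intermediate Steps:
u = 26/3 (u = -5/3 + (⅓)*31 = -5/3 + 31/3 = 26/3 ≈ 8.6667)
M(B, p) = 26/3 + B (M(B, p) = B + 26/3 = 26/3 + B)
1/(38864 + M(245, -263)) = 1/(38864 + (26/3 + 245)) = 1/(38864 + 761/3) = 1/(117353/3) = 3/117353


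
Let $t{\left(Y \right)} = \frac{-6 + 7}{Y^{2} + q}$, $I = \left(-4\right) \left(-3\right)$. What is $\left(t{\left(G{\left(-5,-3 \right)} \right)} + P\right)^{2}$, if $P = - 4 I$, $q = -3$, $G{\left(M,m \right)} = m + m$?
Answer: $\frac{2505889}{1089} \approx 2301.1$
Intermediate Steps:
$G{\left(M,m \right)} = 2 m$
$I = 12$
$P = -48$ ($P = \left(-4\right) 12 = -48$)
$t{\left(Y \right)} = \frac{1}{-3 + Y^{2}}$ ($t{\left(Y \right)} = \frac{-6 + 7}{Y^{2} - 3} = 1 \frac{1}{-3 + Y^{2}} = \frac{1}{-3 + Y^{2}}$)
$\left(t{\left(G{\left(-5,-3 \right)} \right)} + P\right)^{2} = \left(\frac{1}{-3 + \left(2 \left(-3\right)\right)^{2}} - 48\right)^{2} = \left(\frac{1}{-3 + \left(-6\right)^{2}} - 48\right)^{2} = \left(\frac{1}{-3 + 36} - 48\right)^{2} = \left(\frac{1}{33} - 48\right)^{2} = \left(- \frac{1583}{33}\right)^{2} = \frac{2505889}{1089}$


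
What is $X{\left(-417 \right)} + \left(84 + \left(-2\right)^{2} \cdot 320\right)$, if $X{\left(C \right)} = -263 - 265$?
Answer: $836$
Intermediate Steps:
$X{\left(C \right)} = -528$
$X{\left(-417 \right)} + \left(84 + \left(-2\right)^{2} \cdot 320\right) = -528 + \left(84 + \left(-2\right)^{2} \cdot 320\right) = -528 + \left(84 + 4 \cdot 320\right) = -528 + \left(84 + 1280\right) = -528 + 1364 = 836$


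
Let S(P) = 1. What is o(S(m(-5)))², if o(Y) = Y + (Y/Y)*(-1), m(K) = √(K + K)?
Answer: 0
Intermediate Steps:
m(K) = √2*√K (m(K) = √(2*K) = √2*√K)
o(Y) = -1 + Y (o(Y) = Y + 1*(-1) = Y - 1 = -1 + Y)
o(S(m(-5)))² = (-1 + 1)² = 0² = 0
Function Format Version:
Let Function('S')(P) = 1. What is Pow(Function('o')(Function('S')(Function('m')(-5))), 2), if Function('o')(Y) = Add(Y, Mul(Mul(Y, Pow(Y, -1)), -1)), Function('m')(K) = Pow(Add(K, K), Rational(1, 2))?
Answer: 0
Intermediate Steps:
Function('m')(K) = Mul(Pow(2, Rational(1, 2)), Pow(K, Rational(1, 2))) (Function('m')(K) = Pow(Mul(2, K), Rational(1, 2)) = Mul(Pow(2, Rational(1, 2)), Pow(K, Rational(1, 2))))
Function('o')(Y) = Add(-1, Y) (Function('o')(Y) = Add(Y, Mul(1, -1)) = Add(Y, -1) = Add(-1, Y))
Pow(Function('o')(Function('S')(Function('m')(-5))), 2) = Pow(Add(-1, 1), 2) = Pow(0, 2) = 0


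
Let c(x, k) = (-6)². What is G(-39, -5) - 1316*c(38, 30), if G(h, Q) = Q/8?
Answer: -379013/8 ≈ -47377.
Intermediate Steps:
c(x, k) = 36
G(h, Q) = Q/8 (G(h, Q) = Q*(⅛) = Q/8)
G(-39, -5) - 1316*c(38, 30) = (⅛)*(-5) - 1316*36 = -5/8 - 47376 = -379013/8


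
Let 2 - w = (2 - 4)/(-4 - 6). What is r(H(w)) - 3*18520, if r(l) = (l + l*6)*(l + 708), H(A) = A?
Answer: -1165413/25 ≈ -46617.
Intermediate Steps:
w = 9/5 (w = 2 - (2 - 4)/(-4 - 6) = 2 - (-2)/(-10) = 2 - (-2)*(-1)/10 = 2 - 1*⅕ = 2 - ⅕ = 9/5 ≈ 1.8000)
r(l) = 7*l*(708 + l) (r(l) = (l + 6*l)*(708 + l) = (7*l)*(708 + l) = 7*l*(708 + l))
r(H(w)) - 3*18520 = 7*(9/5)*(708 + 9/5) - 3*18520 = 7*(9/5)*(3549/5) - 1*55560 = 223587/25 - 55560 = -1165413/25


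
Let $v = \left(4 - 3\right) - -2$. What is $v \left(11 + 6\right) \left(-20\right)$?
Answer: $-1020$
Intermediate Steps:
$v = 3$ ($v = 1 + 2 = 3$)
$v \left(11 + 6\right) \left(-20\right) = 3 \left(11 + 6\right) \left(-20\right) = 3 \cdot 17 \left(-20\right) = 51 \left(-20\right) = -1020$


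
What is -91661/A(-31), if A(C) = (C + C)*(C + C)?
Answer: -91661/3844 ≈ -23.845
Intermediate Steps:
A(C) = 4*C**2 (A(C) = (2*C)*(2*C) = 4*C**2)
-91661/A(-31) = -91661/(4*(-31)**2) = -91661/(4*961) = -91661/3844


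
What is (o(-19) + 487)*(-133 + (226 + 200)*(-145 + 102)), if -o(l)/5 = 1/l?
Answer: -170819358/19 ≈ -8.9905e+6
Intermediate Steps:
o(l) = -5/l
(o(-19) + 487)*(-133 + (226 + 200)*(-145 + 102)) = (-5/(-19) + 487)*(-133 + (226 + 200)*(-145 + 102)) = (-5*(-1/19) + 487)*(-133 + 426*(-43)) = (5/19 + 487)*(-133 - 18318) = (9258/19)*(-18451) = -170819358/19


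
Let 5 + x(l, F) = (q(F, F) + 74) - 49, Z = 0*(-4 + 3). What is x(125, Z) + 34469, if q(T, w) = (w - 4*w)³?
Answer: 34489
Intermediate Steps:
q(T, w) = -27*w³ (q(T, w) = (-3*w)³ = -27*w³)
Z = 0 (Z = 0*(-1) = 0)
x(l, F) = 20 - 27*F³ (x(l, F) = -5 + ((-27*F³ + 74) - 49) = -5 + ((74 - 27*F³) - 49) = -5 + (25 - 27*F³) = 20 - 27*F³)
x(125, Z) + 34469 = (20 - 27*0³) + 34469 = (20 - 27*0) + 34469 = (20 + 0) + 34469 = 20 + 34469 = 34489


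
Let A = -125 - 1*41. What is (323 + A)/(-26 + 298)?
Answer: 157/272 ≈ 0.57721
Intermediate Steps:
A = -166 (A = -125 - 41 = -166)
(323 + A)/(-26 + 298) = (323 - 166)/(-26 + 298) = 157/272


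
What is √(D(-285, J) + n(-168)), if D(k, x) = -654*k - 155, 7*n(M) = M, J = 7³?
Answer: √186211 ≈ 431.52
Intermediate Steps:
J = 343
n(M) = M/7
D(k, x) = -155 - 654*k
√(D(-285, J) + n(-168)) = √((-155 - 654*(-285)) + (⅐)*(-168)) = √((-155 + 186390) - 24) = √(186235 - 24) = √186211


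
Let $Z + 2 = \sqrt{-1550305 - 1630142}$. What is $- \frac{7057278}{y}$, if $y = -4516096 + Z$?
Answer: $\frac{3541262117916}{2266127147339} + \frac{2352426 i \sqrt{353383}}{2266127147339} \approx 1.5627 + 0.0006171 i$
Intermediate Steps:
$Z = -2 + 3 i \sqrt{353383}$ ($Z = -2 + \sqrt{-1550305 - 1630142} = -2 + \sqrt{-3180447} = -2 + 3 i \sqrt{353383} \approx -2.0 + 1783.4 i$)
$y = -4516098 + 3 i \sqrt{353383}$ ($y = -4516096 - \left(2 - 3 i \sqrt{353383}\right) = -4516098 + 3 i \sqrt{353383} \approx -4.5161 \cdot 10^{6} + 1783.4 i$)
$- \frac{7057278}{y} = - \frac{7057278}{-4516098 + 3 i \sqrt{353383}}$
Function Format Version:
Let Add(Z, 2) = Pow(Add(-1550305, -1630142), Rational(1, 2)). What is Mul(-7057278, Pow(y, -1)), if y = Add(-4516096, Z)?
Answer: Add(Rational(3541262117916, 2266127147339), Mul(Rational(2352426, 2266127147339), I, Pow(353383, Rational(1, 2)))) ≈ Add(1.5627, Mul(0.00061710, I))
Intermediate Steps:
Z = Add(-2, Mul(3, I, Pow(353383, Rational(1, 2)))) (Z = Add(-2, Pow(Add(-1550305, -1630142), Rational(1, 2))) = Add(-2, Pow(-3180447, Rational(1, 2))) = Add(-2, Mul(3, I, Pow(353383, Rational(1, 2)))) ≈ Add(-2.0000, Mul(1783.4, I)))
y = Add(-4516098, Mul(3, I, Pow(353383, Rational(1, 2)))) (y = Add(-4516096, Add(-2, Mul(3, I, Pow(353383, Rational(1, 2))))) = Add(-4516098, Mul(3, I, Pow(353383, Rational(1, 2)))) ≈ Add(-4.5161e+6, Mul(1783.4, I)))
Mul(-7057278, Pow(y, -1)) = Mul(-7057278, Pow(Add(-4516098, Mul(3, I, Pow(353383, Rational(1, 2)))), -1))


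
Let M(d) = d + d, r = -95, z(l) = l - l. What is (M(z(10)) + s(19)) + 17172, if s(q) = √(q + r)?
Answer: 17172 + 2*I*√19 ≈ 17172.0 + 8.7178*I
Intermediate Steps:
z(l) = 0
M(d) = 2*d
s(q) = √(-95 + q) (s(q) = √(q - 95) = √(-95 + q))
(M(z(10)) + s(19)) + 17172 = (2*0 + √(-95 + 19)) + 17172 = (0 + √(-76)) + 17172 = (0 + 2*I*√19) + 17172 = 2*I*√19 + 17172 = 17172 + 2*I*√19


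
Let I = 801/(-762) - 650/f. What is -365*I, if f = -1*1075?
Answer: 1780105/10922 ≈ 162.98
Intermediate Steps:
f = -1075
I = -4877/10922 (I = 801/(-762) - 650/(-1075) = 801*(-1/762) - 650*(-1/1075) = -267/254 + 26/43 = -4877/10922 ≈ -0.44653)
-365*I = -365*(-4877/10922) = 1780105/10922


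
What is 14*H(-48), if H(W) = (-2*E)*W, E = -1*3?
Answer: -4032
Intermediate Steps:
E = -3
H(W) = 6*W (H(W) = (-2*(-3))*W = 6*W)
14*H(-48) = 14*(6*(-48)) = 14*(-288) = -4032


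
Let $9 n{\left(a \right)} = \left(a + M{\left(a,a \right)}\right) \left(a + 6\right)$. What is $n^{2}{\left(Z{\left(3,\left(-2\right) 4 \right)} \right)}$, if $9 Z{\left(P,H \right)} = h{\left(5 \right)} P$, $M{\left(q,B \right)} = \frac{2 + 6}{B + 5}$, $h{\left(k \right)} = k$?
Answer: $\frac{978121}{164025} \approx 5.9632$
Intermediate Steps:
$M{\left(q,B \right)} = \frac{8}{5 + B}$
$Z{\left(P,H \right)} = \frac{5 P}{9}$
$n{\left(a \right)} = \frac{\left(6 + a\right) \left(a + \frac{8}{5 + a}\right)}{9}$ ($n{\left(a \right)} = \frac{\left(a + \frac{8}{5 + a}\right) \left(a + 6\right)}{9} = \frac{\left(a + \frac{8}{5 + a}\right) \left(6 + a\right)}{9} = \frac{\left(6 + a\right) \left(a + \frac{8}{5 + a}\right)}{9}$)
$n^{2}{\left(Z{\left(3,\left(-2\right) 4 \right)} \right)} = \left(\frac{48 + \left(\frac{5}{9} \cdot 3\right)^{3} + 11 \left(\frac{5}{9} \cdot 3\right)^{2} + 38 \cdot \frac{5}{9} \cdot 3}{9 \left(5 + \frac{5}{9} \cdot 3\right)}\right)^{2} = \left(\frac{48 + \left(\frac{5}{3}\right)^{3} + 11 \left(\frac{5}{3}\right)^{2} + 38 \cdot \frac{5}{3}}{9 \left(5 + \frac{5}{3}\right)}\right)^{2} = \left(\frac{48 + \frac{125}{27} + 11 \cdot \frac{25}{9} + \frac{190}{3}}{9 \cdot \frac{20}{3}}\right)^{2} = \left(\frac{1}{9} \cdot \frac{3}{20} \left(48 + \frac{125}{27} + \frac{275}{9} + \frac{190}{3}\right)\right)^{2} = \left(\frac{1}{9} \cdot \frac{3}{20} \cdot \frac{3956}{27}\right)^{2} = \left(\frac{989}{405}\right)^{2} = \frac{978121}{164025}$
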